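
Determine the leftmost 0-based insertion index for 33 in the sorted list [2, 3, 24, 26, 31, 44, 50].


List is sorted: [2, 3, 24, 26, 31, 44, 50]
We need the leftmost position where 33 can be inserted, i.e. the first index whose element is >= 33 (or the end of the list if none is).
Binary search with low=0, high=7 (0-based indices):
  low=0, high=7, mid=3: a[3]=26 < 33, so low = 4
  low=4, high=7, mid=5: a[5]=44 >= 33, so high = 5
  low=4, high=5, mid=4: a[4]=31 < 33, so low = 5
Now low = high = 5, so the insertion index is 5.
Final answer: 5


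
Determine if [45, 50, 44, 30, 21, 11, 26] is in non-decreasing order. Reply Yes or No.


Check consecutive pairs:
  45 <= 50? True
  50 <= 44? False
  44 <= 30? False
  30 <= 21? False
  21 <= 11? False
  11 <= 26? True
4 consecutive pair(s) are out of order, so the list is not sorted.
Final answer: No


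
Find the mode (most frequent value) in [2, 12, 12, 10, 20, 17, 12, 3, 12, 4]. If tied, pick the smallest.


Count the frequency of each value:
  2 appears 1 time(s)
  3 appears 1 time(s)
  4 appears 1 time(s)
  10 appears 1 time(s)
  12 appears 4 time(s)
  17 appears 1 time(s)
  20 appears 1 time(s)
Maximum frequency is 4.
Only 12 reaches that frequency, so it is the mode.
Final answer: 12


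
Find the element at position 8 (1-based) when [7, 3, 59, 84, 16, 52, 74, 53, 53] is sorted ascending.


Sort ascending: [3, 7, 16, 52, 53, 53, 59, 74, 84]
The 8th element (1-indexed) is at index 7.
Value = 74
Final answer: 74


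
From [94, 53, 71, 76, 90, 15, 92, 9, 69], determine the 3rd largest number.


Sort descending: [94, 92, 90, 76, 71, 69, 53, 15, 9]
The 3rd element (1-indexed) is at index 2.
Value = 90
Final answer: 90


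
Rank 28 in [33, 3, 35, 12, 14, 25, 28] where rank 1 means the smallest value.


Sort ascending: [3, 12, 14, 25, 28, 33, 35]
Find 28 in the sorted list.
28 is at position 5 (1-indexed).
Final answer: 5


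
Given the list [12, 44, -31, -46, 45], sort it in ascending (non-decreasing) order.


Original list: [12, 44, -31, -46, 45]
Repeatedly take the smallest remaining element:
  Remaining [12, 44, -31, -46, 45] -> smallest is -46
  Remaining [12, 44, -31, 45] -> smallest is -31
  Remaining [12, 44, 45] -> smallest is 12
  Remaining [44, 45] -> smallest is 44
  Remaining [45] -> smallest is 45
Collecting the picks in order gives the sorted list.
Final answer: [-46, -31, 12, 44, 45]


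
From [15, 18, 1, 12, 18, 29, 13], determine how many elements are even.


Check each element:
  15 is odd
  18 is even
  1 is odd
  12 is even
  18 is even
  29 is odd
  13 is odd
Evens: [18, 12, 18]
Count of evens = 3
Final answer: 3


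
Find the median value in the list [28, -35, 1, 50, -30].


First, sort the list: [-35, -30, 1, 28, 50]
The list has 5 elements (odd count).
The middle index is 2 (0-based), and the element there is 1.
Final answer: 1


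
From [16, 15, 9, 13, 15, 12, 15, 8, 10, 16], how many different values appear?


List all unique values:
Distinct values: [8, 9, 10, 12, 13, 15, 16]
Count = 7
Final answer: 7


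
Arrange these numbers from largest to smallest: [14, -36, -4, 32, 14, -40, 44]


Original list: [14, -36, -4, 32, 14, -40, 44]
Repeatedly take the largest remaining element:
  Remaining [14, -36, -4, 32, 14, -40, 44] -> largest is 44
  Remaining [14, -36, -4, 32, 14, -40] -> largest is 32
  Remaining [14, -36, -4, 14, -40] -> largest is 14
  Remaining [-36, -4, 14, -40] -> largest is 14
  Remaining [-36, -4, -40] -> largest is -4
  Remaining [-36, -40] -> largest is -36
  Remaining [-40] -> largest is -40
Collecting the picks in order gives the descending list.
Final answer: [44, 32, 14, 14, -4, -36, -40]


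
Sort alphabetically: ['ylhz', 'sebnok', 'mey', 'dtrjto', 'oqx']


Compare strings character by character (the first differing letter decides):
  'dtrjto' < 'mey' since 'd' < 'm' at position 1
  'mey' < 'oqx' since 'm' < 'o' at position 1
  'oqx' < 'sebnok' since 'o' < 's' at position 1
  'sebnok' < 'ylhz' since 's' < 'y' at position 1
Chaining these comparisons gives the alphabetical order.
Final answer: ['dtrjto', 'mey', 'oqx', 'sebnok', 'ylhz']


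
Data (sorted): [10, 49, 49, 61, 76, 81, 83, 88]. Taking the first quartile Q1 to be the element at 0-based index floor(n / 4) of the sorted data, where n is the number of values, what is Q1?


The list has n = 8 elements.
Q1 index = floor(8 / 4) = floor(2) = 2
Counting from index 0 in the sorted data, the element at index 2 is 49.
Final answer: 49


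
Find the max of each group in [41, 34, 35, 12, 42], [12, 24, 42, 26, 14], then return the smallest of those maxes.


Find max of each group:
  Group 1: [41, 34, 35, 12, 42] -> max = 42
  Group 2: [12, 24, 42, 26, 14] -> max = 42
Maxes: [42, 42]
Minimum of maxes = 42
Final answer: 42


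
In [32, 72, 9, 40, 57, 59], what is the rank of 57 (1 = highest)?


Sort descending: [72, 59, 57, 40, 32, 9]
Find 57 in the sorted list.
57 is at position 3.
Final answer: 3


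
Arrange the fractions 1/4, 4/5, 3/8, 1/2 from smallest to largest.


Convert to decimal for comparison:
  1/4 = 0.25
  4/5 = 0.8
  3/8 = 0.375
  1/2 = 0.5
Decimals in increasing order: 0.25 < 0.375 < 0.5 < 0.8
Writing each back as its fraction gives the sorted order.
Final answer: 1/4, 3/8, 1/2, 4/5


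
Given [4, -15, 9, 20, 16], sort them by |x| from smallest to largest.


Compute absolute values:
  |4| = 4
  |-15| = 15
  |9| = 9
  |20| = 20
  |16| = 16
Absolute values in increasing order: 4 < 9 < 15 < 16 < 20
Listing the original numbers in that order gives the answer.
Final answer: [4, 9, -15, 16, 20]


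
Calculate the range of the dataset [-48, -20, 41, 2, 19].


Maximum value: 41
Minimum value: -48
Range = 41 - (-48) = 89
Final answer: 89


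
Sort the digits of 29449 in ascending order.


The number 29449 has digits: 2, 9, 4, 4, 9
Sorted: 2, 4, 4, 9, 9
Joining the sorted digits gives the result.
Final answer: 24499


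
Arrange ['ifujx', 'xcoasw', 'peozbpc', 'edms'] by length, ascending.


Compute lengths:
  'ifujx' has length 5
  'xcoasw' has length 6
  'peozbpc' has length 7
  'edms' has length 4
Lengths in increasing order: 4 < 5 < 6 < 7
Listing the words in that order gives the answer.
Final answer: ['edms', 'ifujx', 'xcoasw', 'peozbpc']


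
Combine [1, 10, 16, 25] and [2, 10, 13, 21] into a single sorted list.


List A: [1, 10, 16, 25]
List B: [2, 10, 13, 21]
Repeatedly compare the front elements and take the smaller:
  1 vs 2 -> take 1
  10 vs 2 -> take 2
  10 vs 10 -> take 10
  16 vs 10 -> take 10
  16 vs 13 -> take 13
  16 vs 21 -> take 16
  25 vs 21 -> take 21
  B is exhausted; append the rest of A: [25]
Final answer: [1, 2, 10, 10, 13, 16, 21, 25]


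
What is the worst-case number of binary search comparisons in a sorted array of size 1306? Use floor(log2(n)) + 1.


Binary search halves the search space each step.
Maximum comparisons = floor(log2(1306)) + 1
log2(1306) = 10.3509
floor(log2(1306)) = 10, so 10 + 1 = 11
Final answer: 11


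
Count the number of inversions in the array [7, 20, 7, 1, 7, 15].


For each element, count the later elements that are smaller than it:
  7 (index 0): smaller elements after it = [1] -> 1
  20 (index 1): smaller elements after it = [7, 1, 7, 15] -> 4
  7 (index 2): smaller elements after it = [1] -> 1
  1 (index 3): smaller elements after it = [] -> 0
  7 (index 4): smaller elements after it = [] -> 0
Total inversions = 1 + 4 + 1 + 0 + 0 = 6
Final answer: 6


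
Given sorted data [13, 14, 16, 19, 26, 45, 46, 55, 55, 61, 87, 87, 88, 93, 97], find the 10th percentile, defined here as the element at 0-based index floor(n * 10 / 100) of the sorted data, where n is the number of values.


The dataset has n = 15 elements.
Index = floor(15 * 10 / 100) = floor(150 / 100) = floor(1.5) = 1
Counting from index 0 in the sorted data, the element at index 1 is 14.
Final answer: 14


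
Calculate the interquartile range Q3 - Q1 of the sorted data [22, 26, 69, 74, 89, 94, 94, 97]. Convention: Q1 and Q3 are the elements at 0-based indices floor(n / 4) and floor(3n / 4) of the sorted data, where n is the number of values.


The data has n = 8 elements.
Q1 index = floor(8 / 4) = floor(2) = 2; Q3 index = floor(3 * 8 / 4) = floor(6) = 6
Q1 = element at index 2 = 69
Q3 = element at index 6 = 94
IQR = 94 - 69 = 25
Final answer: 25


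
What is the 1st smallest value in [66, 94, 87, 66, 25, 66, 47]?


Sort ascending: [25, 47, 66, 66, 66, 87, 94]
The 1st element (1-indexed) is at index 0.
Value = 25
Final answer: 25


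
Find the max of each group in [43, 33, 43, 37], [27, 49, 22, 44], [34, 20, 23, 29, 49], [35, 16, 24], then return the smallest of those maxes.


Find max of each group:
  Group 1: [43, 33, 43, 37] -> max = 43
  Group 2: [27, 49, 22, 44] -> max = 49
  Group 3: [34, 20, 23, 29, 49] -> max = 49
  Group 4: [35, 16, 24] -> max = 35
Maxes: [43, 49, 49, 35]
Minimum of maxes = 35
Final answer: 35


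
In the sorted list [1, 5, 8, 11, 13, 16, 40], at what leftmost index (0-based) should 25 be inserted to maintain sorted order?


List is sorted: [1, 5, 8, 11, 13, 16, 40]
We need the leftmost position where 25 can be inserted, i.e. the first index whose element is >= 25 (or the end of the list if none is).
Binary search with low=0, high=7 (0-based indices):
  low=0, high=7, mid=3: a[3]=11 < 25, so low = 4
  low=4, high=7, mid=5: a[5]=16 < 25, so low = 6
  low=6, high=7, mid=6: a[6]=40 >= 25, so high = 6
Now low = high = 6, so the insertion index is 6.
Final answer: 6


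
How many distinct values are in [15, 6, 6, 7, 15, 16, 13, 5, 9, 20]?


List all unique values:
Distinct values: [5, 6, 7, 9, 13, 15, 16, 20]
Count = 8
Final answer: 8


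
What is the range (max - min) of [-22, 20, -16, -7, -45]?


Maximum value: 20
Minimum value: -45
Range = 20 - (-45) = 65
Final answer: 65


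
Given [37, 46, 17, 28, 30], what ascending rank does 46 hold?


Sort ascending: [17, 28, 30, 37, 46]
Find 46 in the sorted list.
46 is at position 5 (1-indexed).
Final answer: 5


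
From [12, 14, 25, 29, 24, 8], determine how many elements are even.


Check each element:
  12 is even
  14 is even
  25 is odd
  29 is odd
  24 is even
  8 is even
Evens: [12, 14, 24, 8]
Count of evens = 4
Final answer: 4


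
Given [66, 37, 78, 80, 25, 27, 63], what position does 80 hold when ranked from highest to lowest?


Sort descending: [80, 78, 66, 63, 37, 27, 25]
Find 80 in the sorted list.
80 is at position 1.
Final answer: 1


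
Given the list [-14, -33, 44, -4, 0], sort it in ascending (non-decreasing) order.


Original list: [-14, -33, 44, -4, 0]
Repeatedly take the smallest remaining element:
  Remaining [-14, -33, 44, -4, 0] -> smallest is -33
  Remaining [-14, 44, -4, 0] -> smallest is -14
  Remaining [44, -4, 0] -> smallest is -4
  Remaining [44, 0] -> smallest is 0
  Remaining [44] -> smallest is 44
Collecting the picks in order gives the sorted list.
Final answer: [-33, -14, -4, 0, 44]


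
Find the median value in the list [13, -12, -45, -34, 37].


First, sort the list: [-45, -34, -12, 13, 37]
The list has 5 elements (odd count).
The middle index is 2 (0-based), and the element there is -12.
Final answer: -12


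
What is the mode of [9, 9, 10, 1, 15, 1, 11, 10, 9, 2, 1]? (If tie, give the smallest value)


Count the frequency of each value:
  1 appears 3 time(s)
  2 appears 1 time(s)
  9 appears 3 time(s)
  10 appears 2 time(s)
  11 appears 1 time(s)
  15 appears 1 time(s)
Maximum frequency is 3.
Values reaching that frequency: [1, 9]; the smallest is 1.
Final answer: 1


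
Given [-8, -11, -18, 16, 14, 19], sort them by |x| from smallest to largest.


Compute absolute values:
  |-8| = 8
  |-11| = 11
  |-18| = 18
  |16| = 16
  |14| = 14
  |19| = 19
Absolute values in increasing order: 8 < 11 < 14 < 16 < 18 < 19
Listing the original numbers in that order gives the answer.
Final answer: [-8, -11, 14, 16, -18, 19]


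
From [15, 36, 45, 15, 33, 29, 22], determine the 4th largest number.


Sort descending: [45, 36, 33, 29, 22, 15, 15]
The 4th element (1-indexed) is at index 3.
Value = 29
Final answer: 29


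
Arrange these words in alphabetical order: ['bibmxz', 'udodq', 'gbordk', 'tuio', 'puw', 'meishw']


Compare strings character by character (the first differing letter decides):
  'bibmxz' < 'gbordk' since 'b' < 'g' at position 1
  'gbordk' < 'meishw' since 'g' < 'm' at position 1
  'meishw' < 'puw' since 'm' < 'p' at position 1
  'puw' < 'tuio' since 'p' < 't' at position 1
  'tuio' < 'udodq' since 't' < 'u' at position 1
Chaining these comparisons gives the alphabetical order.
Final answer: ['bibmxz', 'gbordk', 'meishw', 'puw', 'tuio', 'udodq']


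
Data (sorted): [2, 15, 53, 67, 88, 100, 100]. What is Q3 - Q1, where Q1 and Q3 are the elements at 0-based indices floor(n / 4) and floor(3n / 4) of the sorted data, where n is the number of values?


The data has n = 7 elements.
Q1 index = floor(7 / 4) = floor(1.75) = 1; Q3 index = floor(3 * 7 / 4) = floor(5.25) = 5
Q1 = element at index 1 = 15
Q3 = element at index 5 = 100
IQR = 100 - 15 = 85
Final answer: 85


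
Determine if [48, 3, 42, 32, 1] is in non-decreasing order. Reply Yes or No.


Check consecutive pairs:
  48 <= 3? False
  3 <= 42? True
  42 <= 32? False
  32 <= 1? False
3 consecutive pair(s) are out of order, so the list is not sorted.
Final answer: No


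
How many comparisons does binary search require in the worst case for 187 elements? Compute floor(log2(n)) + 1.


Binary search halves the search space each step.
Maximum comparisons = floor(log2(187)) + 1
log2(187) = 7.5469
floor(log2(187)) = 7, so 7 + 1 = 8
Final answer: 8


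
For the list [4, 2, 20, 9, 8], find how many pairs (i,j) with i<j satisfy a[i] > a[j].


For each element, count the later elements that are smaller than it:
  4 (index 0): smaller elements after it = [2] -> 1
  2 (index 1): smaller elements after it = [] -> 0
  20 (index 2): smaller elements after it = [9, 8] -> 2
  9 (index 3): smaller elements after it = [8] -> 1
Total inversions = 1 + 0 + 2 + 1 = 4
Final answer: 4


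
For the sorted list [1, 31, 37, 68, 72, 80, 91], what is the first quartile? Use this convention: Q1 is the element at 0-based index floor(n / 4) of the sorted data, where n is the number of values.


The list has n = 7 elements.
Q1 index = floor(7 / 4) = floor(1.75) = 1
Counting from index 0 in the sorted data, the element at index 1 is 31.
Final answer: 31


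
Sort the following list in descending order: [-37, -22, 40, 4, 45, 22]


Original list: [-37, -22, 40, 4, 45, 22]
Repeatedly take the largest remaining element:
  Remaining [-37, -22, 40, 4, 45, 22] -> largest is 45
  Remaining [-37, -22, 40, 4, 22] -> largest is 40
  Remaining [-37, -22, 4, 22] -> largest is 22
  Remaining [-37, -22, 4] -> largest is 4
  Remaining [-37, -22] -> largest is -22
  Remaining [-37] -> largest is -37
Collecting the picks in order gives the descending list.
Final answer: [45, 40, 22, 4, -22, -37]


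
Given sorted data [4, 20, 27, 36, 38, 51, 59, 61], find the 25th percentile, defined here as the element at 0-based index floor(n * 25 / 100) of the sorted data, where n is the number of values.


The dataset has n = 8 elements.
Index = floor(8 * 25 / 100) = floor(200 / 100) = floor(2) = 2
Counting from index 0 in the sorted data, the element at index 2 is 27.
Final answer: 27


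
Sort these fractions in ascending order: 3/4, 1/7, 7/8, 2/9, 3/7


Convert to decimal for comparison:
  3/4 = 0.75
  1/7 = 0.1429
  7/8 = 0.875
  2/9 = 0.2222
  3/7 = 0.4286
Decimals in increasing order: 0.1429 < 0.2222 < 0.4286 < 0.75 < 0.875
Writing each back as its fraction gives the sorted order.
Final answer: 1/7, 2/9, 3/7, 3/4, 7/8


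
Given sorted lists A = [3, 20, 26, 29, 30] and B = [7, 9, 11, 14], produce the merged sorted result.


List A: [3, 20, 26, 29, 30]
List B: [7, 9, 11, 14]
Repeatedly compare the front elements and take the smaller:
  3 vs 7 -> take 3
  20 vs 7 -> take 7
  20 vs 9 -> take 9
  20 vs 11 -> take 11
  20 vs 14 -> take 14
  B is exhausted; append the rest of A: [20, 26, 29, 30]
Final answer: [3, 7, 9, 11, 14, 20, 26, 29, 30]


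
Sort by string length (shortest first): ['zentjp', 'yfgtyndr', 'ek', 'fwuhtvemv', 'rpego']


Compute lengths:
  'zentjp' has length 6
  'yfgtyndr' has length 8
  'ek' has length 2
  'fwuhtvemv' has length 9
  'rpego' has length 5
Lengths in increasing order: 2 < 5 < 6 < 8 < 9
Listing the words in that order gives the answer.
Final answer: ['ek', 'rpego', 'zentjp', 'yfgtyndr', 'fwuhtvemv']


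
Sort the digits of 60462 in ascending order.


The number 60462 has digits: 6, 0, 4, 6, 2
Sorted: 0, 2, 4, 6, 6
Joining the sorted digits gives the result.
Final answer: 02466


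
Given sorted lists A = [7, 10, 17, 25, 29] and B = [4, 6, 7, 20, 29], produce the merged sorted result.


List A: [7, 10, 17, 25, 29]
List B: [4, 6, 7, 20, 29]
Repeatedly compare the front elements and take the smaller:
  7 vs 4 -> take 4
  7 vs 6 -> take 6
  7 vs 7 -> take 7
  10 vs 7 -> take 7
  10 vs 20 -> take 10
  17 vs 20 -> take 17
  25 vs 20 -> take 20
  25 vs 29 -> take 25
  29 vs 29 -> take 29
  A is exhausted; append the rest of B: [29]
Final answer: [4, 6, 7, 7, 10, 17, 20, 25, 29, 29]


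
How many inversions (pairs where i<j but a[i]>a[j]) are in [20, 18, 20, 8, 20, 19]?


For each element, count the later elements that are smaller than it:
  20 (index 0): smaller elements after it = [18, 8, 19] -> 3
  18 (index 1): smaller elements after it = [8] -> 1
  20 (index 2): smaller elements after it = [8, 19] -> 2
  8 (index 3): smaller elements after it = [] -> 0
  20 (index 4): smaller elements after it = [19] -> 1
Total inversions = 3 + 1 + 2 + 0 + 1 = 7
Final answer: 7


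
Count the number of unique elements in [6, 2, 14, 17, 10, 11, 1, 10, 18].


List all unique values:
Distinct values: [1, 2, 6, 10, 11, 14, 17, 18]
Count = 8
Final answer: 8


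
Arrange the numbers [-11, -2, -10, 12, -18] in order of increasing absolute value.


Compute absolute values:
  |-11| = 11
  |-2| = 2
  |-10| = 10
  |12| = 12
  |-18| = 18
Absolute values in increasing order: 2 < 10 < 11 < 12 < 18
Listing the original numbers in that order gives the answer.
Final answer: [-2, -10, -11, 12, -18]


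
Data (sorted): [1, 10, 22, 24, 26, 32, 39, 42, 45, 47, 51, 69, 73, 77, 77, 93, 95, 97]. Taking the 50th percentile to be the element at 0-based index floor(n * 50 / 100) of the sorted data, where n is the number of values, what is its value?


The dataset has n = 18 elements.
Index = floor(18 * 50 / 100) = floor(900 / 100) = floor(9) = 9
Counting from index 0 in the sorted data, the element at index 9 is 47.
Final answer: 47


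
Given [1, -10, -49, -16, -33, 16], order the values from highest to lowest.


Original list: [1, -10, -49, -16, -33, 16]
Repeatedly take the largest remaining element:
  Remaining [1, -10, -49, -16, -33, 16] -> largest is 16
  Remaining [1, -10, -49, -16, -33] -> largest is 1
  Remaining [-10, -49, -16, -33] -> largest is -10
  Remaining [-49, -16, -33] -> largest is -16
  Remaining [-49, -33] -> largest is -33
  Remaining [-49] -> largest is -49
Collecting the picks in order gives the descending list.
Final answer: [16, 1, -10, -16, -33, -49]


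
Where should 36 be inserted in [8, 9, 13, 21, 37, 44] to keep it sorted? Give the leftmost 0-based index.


List is sorted: [8, 9, 13, 21, 37, 44]
We need the leftmost position where 36 can be inserted, i.e. the first index whose element is >= 36 (or the end of the list if none is).
Binary search with low=0, high=6 (0-based indices):
  low=0, high=6, mid=3: a[3]=21 < 36, so low = 4
  low=4, high=6, mid=5: a[5]=44 >= 36, so high = 5
  low=4, high=5, mid=4: a[4]=37 >= 36, so high = 4
Now low = high = 4, so the insertion index is 4.
Final answer: 4


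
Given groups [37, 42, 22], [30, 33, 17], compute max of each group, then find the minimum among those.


Find max of each group:
  Group 1: [37, 42, 22] -> max = 42
  Group 2: [30, 33, 17] -> max = 33
Maxes: [42, 33]
Minimum of maxes = 33
Final answer: 33


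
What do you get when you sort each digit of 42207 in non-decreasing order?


The number 42207 has digits: 4, 2, 2, 0, 7
Sorted: 0, 2, 2, 4, 7
Joining the sorted digits gives the result.
Final answer: 02247


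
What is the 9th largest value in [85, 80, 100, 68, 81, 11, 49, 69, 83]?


Sort descending: [100, 85, 83, 81, 80, 69, 68, 49, 11]
The 9th element (1-indexed) is at index 8.
Value = 11
Final answer: 11


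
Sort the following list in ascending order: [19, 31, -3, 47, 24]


Original list: [19, 31, -3, 47, 24]
Repeatedly take the smallest remaining element:
  Remaining [19, 31, -3, 47, 24] -> smallest is -3
  Remaining [19, 31, 47, 24] -> smallest is 19
  Remaining [31, 47, 24] -> smallest is 24
  Remaining [31, 47] -> smallest is 31
  Remaining [47] -> smallest is 47
Collecting the picks in order gives the sorted list.
Final answer: [-3, 19, 24, 31, 47]


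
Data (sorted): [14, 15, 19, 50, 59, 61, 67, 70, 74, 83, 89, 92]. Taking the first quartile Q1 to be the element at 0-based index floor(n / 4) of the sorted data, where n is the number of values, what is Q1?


The list has n = 12 elements.
Q1 index = floor(12 / 4) = floor(3) = 3
Counting from index 0 in the sorted data, the element at index 3 is 50.
Final answer: 50


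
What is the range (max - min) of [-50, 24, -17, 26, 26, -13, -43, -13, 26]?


Maximum value: 26
Minimum value: -50
Range = 26 - (-50) = 76
Final answer: 76


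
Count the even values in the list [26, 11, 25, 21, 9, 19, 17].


Check each element:
  26 is even
  11 is odd
  25 is odd
  21 is odd
  9 is odd
  19 is odd
  17 is odd
Evens: [26]
Count of evens = 1
Final answer: 1


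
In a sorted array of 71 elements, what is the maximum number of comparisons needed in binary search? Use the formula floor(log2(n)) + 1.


Binary search halves the search space each step.
Maximum comparisons = floor(log2(71)) + 1
log2(71) = 6.1497
floor(log2(71)) = 6, so 6 + 1 = 7
Final answer: 7


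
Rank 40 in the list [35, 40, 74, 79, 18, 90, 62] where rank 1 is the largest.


Sort descending: [90, 79, 74, 62, 40, 35, 18]
Find 40 in the sorted list.
40 is at position 5.
Final answer: 5


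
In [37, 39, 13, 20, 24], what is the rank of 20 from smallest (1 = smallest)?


Sort ascending: [13, 20, 24, 37, 39]
Find 20 in the sorted list.
20 is at position 2 (1-indexed).
Final answer: 2


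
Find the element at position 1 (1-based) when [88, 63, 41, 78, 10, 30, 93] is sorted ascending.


Sort ascending: [10, 30, 41, 63, 78, 88, 93]
The 1st element (1-indexed) is at index 0.
Value = 10
Final answer: 10


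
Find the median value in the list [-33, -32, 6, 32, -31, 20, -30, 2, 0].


First, sort the list: [-33, -32, -31, -30, 0, 2, 6, 20, 32]
The list has 9 elements (odd count).
The middle index is 4 (0-based), and the element there is 0.
Final answer: 0


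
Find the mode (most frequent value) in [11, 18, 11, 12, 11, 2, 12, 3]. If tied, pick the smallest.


Count the frequency of each value:
  2 appears 1 time(s)
  3 appears 1 time(s)
  11 appears 3 time(s)
  12 appears 2 time(s)
  18 appears 1 time(s)
Maximum frequency is 3.
Only 11 reaches that frequency, so it is the mode.
Final answer: 11


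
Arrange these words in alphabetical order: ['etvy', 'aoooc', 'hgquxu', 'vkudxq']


Compare strings character by character (the first differing letter decides):
  'aoooc' < 'etvy' since 'a' < 'e' at position 1
  'etvy' < 'hgquxu' since 'e' < 'h' at position 1
  'hgquxu' < 'vkudxq' since 'h' < 'v' at position 1
Chaining these comparisons gives the alphabetical order.
Final answer: ['aoooc', 'etvy', 'hgquxu', 'vkudxq']


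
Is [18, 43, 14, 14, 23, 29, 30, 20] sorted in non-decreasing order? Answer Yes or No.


Check consecutive pairs:
  18 <= 43? True
  43 <= 14? False
  14 <= 14? True
  14 <= 23? True
  23 <= 29? True
  29 <= 30? True
  30 <= 20? False
2 consecutive pair(s) are out of order, so the list is not sorted.
Final answer: No


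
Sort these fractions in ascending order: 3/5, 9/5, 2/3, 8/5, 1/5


Convert to decimal for comparison:
  3/5 = 0.6
  9/5 = 1.8
  2/3 = 0.6667
  8/5 = 1.6
  1/5 = 0.2
Decimals in increasing order: 0.2 < 0.6 < 0.6667 < 1.6 < 1.8
Writing each back as its fraction gives the sorted order.
Final answer: 1/5, 3/5, 2/3, 8/5, 9/5


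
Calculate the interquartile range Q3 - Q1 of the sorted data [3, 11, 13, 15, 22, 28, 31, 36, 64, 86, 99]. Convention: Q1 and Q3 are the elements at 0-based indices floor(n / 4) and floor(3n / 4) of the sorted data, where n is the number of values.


The data has n = 11 elements.
Q1 index = floor(11 / 4) = floor(2.75) = 2; Q3 index = floor(3 * 11 / 4) = floor(8.25) = 8
Q1 = element at index 2 = 13
Q3 = element at index 8 = 64
IQR = 64 - 13 = 51
Final answer: 51


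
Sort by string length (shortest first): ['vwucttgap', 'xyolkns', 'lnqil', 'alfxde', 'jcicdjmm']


Compute lengths:
  'vwucttgap' has length 9
  'xyolkns' has length 7
  'lnqil' has length 5
  'alfxde' has length 6
  'jcicdjmm' has length 8
Lengths in increasing order: 5 < 6 < 7 < 8 < 9
Listing the words in that order gives the answer.
Final answer: ['lnqil', 'alfxde', 'xyolkns', 'jcicdjmm', 'vwucttgap']


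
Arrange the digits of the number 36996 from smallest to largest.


The number 36996 has digits: 3, 6, 9, 9, 6
Sorted: 3, 6, 6, 9, 9
Joining the sorted digits gives the result.
Final answer: 36699


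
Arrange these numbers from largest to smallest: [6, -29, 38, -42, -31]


Original list: [6, -29, 38, -42, -31]
Repeatedly take the largest remaining element:
  Remaining [6, -29, 38, -42, -31] -> largest is 38
  Remaining [6, -29, -42, -31] -> largest is 6
  Remaining [-29, -42, -31] -> largest is -29
  Remaining [-42, -31] -> largest is -31
  Remaining [-42] -> largest is -42
Collecting the picks in order gives the descending list.
Final answer: [38, 6, -29, -31, -42]


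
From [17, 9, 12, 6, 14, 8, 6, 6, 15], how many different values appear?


List all unique values:
Distinct values: [6, 8, 9, 12, 14, 15, 17]
Count = 7
Final answer: 7


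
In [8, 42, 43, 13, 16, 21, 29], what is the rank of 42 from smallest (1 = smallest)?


Sort ascending: [8, 13, 16, 21, 29, 42, 43]
Find 42 in the sorted list.
42 is at position 6 (1-indexed).
Final answer: 6


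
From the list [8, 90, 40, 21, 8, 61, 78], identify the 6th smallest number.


Sort ascending: [8, 8, 21, 40, 61, 78, 90]
The 6th element (1-indexed) is at index 5.
Value = 78
Final answer: 78


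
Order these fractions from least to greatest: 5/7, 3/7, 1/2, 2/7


Convert to decimal for comparison:
  5/7 = 0.7143
  3/7 = 0.4286
  1/2 = 0.5
  2/7 = 0.2857
Decimals in increasing order: 0.2857 < 0.4286 < 0.5 < 0.7143
Writing each back as its fraction gives the sorted order.
Final answer: 2/7, 3/7, 1/2, 5/7


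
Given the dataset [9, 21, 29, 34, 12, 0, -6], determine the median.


First, sort the list: [-6, 0, 9, 12, 21, 29, 34]
The list has 7 elements (odd count).
The middle index is 3 (0-based), and the element there is 12.
Final answer: 12


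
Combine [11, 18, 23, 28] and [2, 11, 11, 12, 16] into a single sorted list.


List A: [11, 18, 23, 28]
List B: [2, 11, 11, 12, 16]
Repeatedly compare the front elements and take the smaller:
  11 vs 2 -> take 2
  11 vs 11 -> take 11
  18 vs 11 -> take 11
  18 vs 11 -> take 11
  18 vs 12 -> take 12
  18 vs 16 -> take 16
  B is exhausted; append the rest of A: [18, 23, 28]
Final answer: [2, 11, 11, 11, 12, 16, 18, 23, 28]


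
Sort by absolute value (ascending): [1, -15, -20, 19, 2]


Compute absolute values:
  |1| = 1
  |-15| = 15
  |-20| = 20
  |19| = 19
  |2| = 2
Absolute values in increasing order: 1 < 2 < 15 < 19 < 20
Listing the original numbers in that order gives the answer.
Final answer: [1, 2, -15, 19, -20]


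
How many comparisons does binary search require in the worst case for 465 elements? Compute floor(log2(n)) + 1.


Binary search halves the search space each step.
Maximum comparisons = floor(log2(465)) + 1
log2(465) = 8.8611
floor(log2(465)) = 8, so 8 + 1 = 9
Final answer: 9


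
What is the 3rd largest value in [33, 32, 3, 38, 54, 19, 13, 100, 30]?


Sort descending: [100, 54, 38, 33, 32, 30, 19, 13, 3]
The 3rd element (1-indexed) is at index 2.
Value = 38
Final answer: 38


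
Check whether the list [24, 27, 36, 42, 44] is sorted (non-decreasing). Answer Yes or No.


Check consecutive pairs:
  24 <= 27? True
  27 <= 36? True
  36 <= 42? True
  42 <= 44? True
Every consecutive pair is in order, so the list is non-decreasing.
Final answer: Yes


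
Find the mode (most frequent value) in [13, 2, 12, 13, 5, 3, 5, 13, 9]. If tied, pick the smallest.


Count the frequency of each value:
  2 appears 1 time(s)
  3 appears 1 time(s)
  5 appears 2 time(s)
  9 appears 1 time(s)
  12 appears 1 time(s)
  13 appears 3 time(s)
Maximum frequency is 3.
Only 13 reaches that frequency, so it is the mode.
Final answer: 13


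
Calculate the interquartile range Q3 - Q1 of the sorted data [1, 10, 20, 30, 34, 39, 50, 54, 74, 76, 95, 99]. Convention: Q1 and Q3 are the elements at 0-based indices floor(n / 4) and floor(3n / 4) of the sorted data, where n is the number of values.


The data has n = 12 elements.
Q1 index = floor(12 / 4) = floor(3) = 3; Q3 index = floor(3 * 12 / 4) = floor(9) = 9
Q1 = element at index 3 = 30
Q3 = element at index 9 = 76
IQR = 76 - 30 = 46
Final answer: 46


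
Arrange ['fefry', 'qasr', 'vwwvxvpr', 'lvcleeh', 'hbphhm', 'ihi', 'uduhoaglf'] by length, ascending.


Compute lengths:
  'fefry' has length 5
  'qasr' has length 4
  'vwwvxvpr' has length 8
  'lvcleeh' has length 7
  'hbphhm' has length 6
  'ihi' has length 3
  'uduhoaglf' has length 9
Lengths in increasing order: 3 < 4 < 5 < 6 < 7 < 8 < 9
Listing the words in that order gives the answer.
Final answer: ['ihi', 'qasr', 'fefry', 'hbphhm', 'lvcleeh', 'vwwvxvpr', 'uduhoaglf']


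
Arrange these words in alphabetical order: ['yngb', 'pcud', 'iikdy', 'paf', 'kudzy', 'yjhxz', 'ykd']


Compare strings character by character (the first differing letter decides):
  'iikdy' < 'kudzy' since 'i' < 'k' at position 1
  'kudzy' < 'paf' since 'k' < 'p' at position 1
  'paf' < 'pcud' since 'a' < 'c' at position 2
  'pcud' < 'yjhxz' since 'p' < 'y' at position 1
  'yjhxz' < 'ykd' since 'j' < 'k' at position 2
  'ykd' < 'yngb' since 'k' < 'n' at position 2
Chaining these comparisons gives the alphabetical order.
Final answer: ['iikdy', 'kudzy', 'paf', 'pcud', 'yjhxz', 'ykd', 'yngb']


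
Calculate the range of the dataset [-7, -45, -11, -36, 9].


Maximum value: 9
Minimum value: -45
Range = 9 - (-45) = 54
Final answer: 54


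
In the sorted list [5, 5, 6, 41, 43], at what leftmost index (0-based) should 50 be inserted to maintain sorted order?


List is sorted: [5, 5, 6, 41, 43]
We need the leftmost position where 50 can be inserted, i.e. the first index whose element is >= 50 (or the end of the list if none is).
Binary search with low=0, high=5 (0-based indices):
  low=0, high=5, mid=2: a[2]=6 < 50, so low = 3
  low=3, high=5, mid=4: a[4]=43 < 50, so low = 5
Now low = high = 5, so the insertion index is 5.
Final answer: 5


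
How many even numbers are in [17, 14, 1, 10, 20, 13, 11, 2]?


Check each element:
  17 is odd
  14 is even
  1 is odd
  10 is even
  20 is even
  13 is odd
  11 is odd
  2 is even
Evens: [14, 10, 20, 2]
Count of evens = 4
Final answer: 4


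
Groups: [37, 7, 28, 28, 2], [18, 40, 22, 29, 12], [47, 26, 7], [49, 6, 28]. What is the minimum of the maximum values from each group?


Find max of each group:
  Group 1: [37, 7, 28, 28, 2] -> max = 37
  Group 2: [18, 40, 22, 29, 12] -> max = 40
  Group 3: [47, 26, 7] -> max = 47
  Group 4: [49, 6, 28] -> max = 49
Maxes: [37, 40, 47, 49]
Minimum of maxes = 37
Final answer: 37


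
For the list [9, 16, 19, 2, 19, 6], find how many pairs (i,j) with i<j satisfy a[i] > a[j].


For each element, count the later elements that are smaller than it:
  9 (index 0): smaller elements after it = [2, 6] -> 2
  16 (index 1): smaller elements after it = [2, 6] -> 2
  19 (index 2): smaller elements after it = [2, 6] -> 2
  2 (index 3): smaller elements after it = [] -> 0
  19 (index 4): smaller elements after it = [6] -> 1
Total inversions = 2 + 2 + 2 + 0 + 1 = 7
Final answer: 7


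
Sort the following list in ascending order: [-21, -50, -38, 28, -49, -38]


Original list: [-21, -50, -38, 28, -49, -38]
Repeatedly take the smallest remaining element:
  Remaining [-21, -50, -38, 28, -49, -38] -> smallest is -50
  Remaining [-21, -38, 28, -49, -38] -> smallest is -49
  Remaining [-21, -38, 28, -38] -> smallest is -38
  Remaining [-21, 28, -38] -> smallest is -38
  Remaining [-21, 28] -> smallest is -21
  Remaining [28] -> smallest is 28
Collecting the picks in order gives the sorted list.
Final answer: [-50, -49, -38, -38, -21, 28]


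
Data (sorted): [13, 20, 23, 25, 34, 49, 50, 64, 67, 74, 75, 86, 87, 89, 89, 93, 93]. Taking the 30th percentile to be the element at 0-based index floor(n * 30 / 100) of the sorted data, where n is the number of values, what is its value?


The dataset has n = 17 elements.
Index = floor(17 * 30 / 100) = floor(510 / 100) = floor(5.1) = 5
Counting from index 0 in the sorted data, the element at index 5 is 49.
Final answer: 49


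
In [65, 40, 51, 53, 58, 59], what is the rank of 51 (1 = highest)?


Sort descending: [65, 59, 58, 53, 51, 40]
Find 51 in the sorted list.
51 is at position 5.
Final answer: 5


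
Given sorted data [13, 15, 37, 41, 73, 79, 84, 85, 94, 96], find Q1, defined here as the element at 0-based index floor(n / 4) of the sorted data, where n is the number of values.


The list has n = 10 elements.
Q1 index = floor(10 / 4) = floor(2.5) = 2
Counting from index 0 in the sorted data, the element at index 2 is 37.
Final answer: 37


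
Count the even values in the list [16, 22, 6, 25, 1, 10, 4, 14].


Check each element:
  16 is even
  22 is even
  6 is even
  25 is odd
  1 is odd
  10 is even
  4 is even
  14 is even
Evens: [16, 22, 6, 10, 4, 14]
Count of evens = 6
Final answer: 6


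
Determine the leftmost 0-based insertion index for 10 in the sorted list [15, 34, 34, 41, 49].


List is sorted: [15, 34, 34, 41, 49]
We need the leftmost position where 10 can be inserted, i.e. the first index whose element is >= 10 (or the end of the list if none is).
Binary search with low=0, high=5 (0-based indices):
  low=0, high=5, mid=2: a[2]=34 >= 10, so high = 2
  low=0, high=2, mid=1: a[1]=34 >= 10, so high = 1
  low=0, high=1, mid=0: a[0]=15 >= 10, so high = 0
Now low = high = 0, so the insertion index is 0.
Final answer: 0


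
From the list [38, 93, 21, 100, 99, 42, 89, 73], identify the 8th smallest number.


Sort ascending: [21, 38, 42, 73, 89, 93, 99, 100]
The 8th element (1-indexed) is at index 7.
Value = 100
Final answer: 100


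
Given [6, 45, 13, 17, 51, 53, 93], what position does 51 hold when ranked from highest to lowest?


Sort descending: [93, 53, 51, 45, 17, 13, 6]
Find 51 in the sorted list.
51 is at position 3.
Final answer: 3


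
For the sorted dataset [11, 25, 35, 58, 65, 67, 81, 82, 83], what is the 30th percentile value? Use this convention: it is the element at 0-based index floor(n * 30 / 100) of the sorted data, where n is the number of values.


The dataset has n = 9 elements.
Index = floor(9 * 30 / 100) = floor(270 / 100) = floor(2.7) = 2
Counting from index 0 in the sorted data, the element at index 2 is 35.
Final answer: 35


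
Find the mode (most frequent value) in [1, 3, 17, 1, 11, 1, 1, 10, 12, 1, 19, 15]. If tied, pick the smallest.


Count the frequency of each value:
  1 appears 5 time(s)
  3 appears 1 time(s)
  10 appears 1 time(s)
  11 appears 1 time(s)
  12 appears 1 time(s)
  15 appears 1 time(s)
  17 appears 1 time(s)
  19 appears 1 time(s)
Maximum frequency is 5.
Only 1 reaches that frequency, so it is the mode.
Final answer: 1


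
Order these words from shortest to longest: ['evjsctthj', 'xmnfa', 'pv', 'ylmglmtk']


Compute lengths:
  'evjsctthj' has length 9
  'xmnfa' has length 5
  'pv' has length 2
  'ylmglmtk' has length 8
Lengths in increasing order: 2 < 5 < 8 < 9
Listing the words in that order gives the answer.
Final answer: ['pv', 'xmnfa', 'ylmglmtk', 'evjsctthj']


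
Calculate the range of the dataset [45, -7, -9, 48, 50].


Maximum value: 50
Minimum value: -9
Range = 50 - (-9) = 59
Final answer: 59


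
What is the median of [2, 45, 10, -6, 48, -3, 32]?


First, sort the list: [-6, -3, 2, 10, 32, 45, 48]
The list has 7 elements (odd count).
The middle index is 3 (0-based), and the element there is 10.
Final answer: 10


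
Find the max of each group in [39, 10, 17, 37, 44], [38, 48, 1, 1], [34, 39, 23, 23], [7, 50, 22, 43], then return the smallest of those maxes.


Find max of each group:
  Group 1: [39, 10, 17, 37, 44] -> max = 44
  Group 2: [38, 48, 1, 1] -> max = 48
  Group 3: [34, 39, 23, 23] -> max = 39
  Group 4: [7, 50, 22, 43] -> max = 50
Maxes: [44, 48, 39, 50]
Minimum of maxes = 39
Final answer: 39


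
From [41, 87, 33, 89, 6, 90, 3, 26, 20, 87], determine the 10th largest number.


Sort descending: [90, 89, 87, 87, 41, 33, 26, 20, 6, 3]
The 10th element (1-indexed) is at index 9.
Value = 3
Final answer: 3


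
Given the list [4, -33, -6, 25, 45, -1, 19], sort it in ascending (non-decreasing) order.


Original list: [4, -33, -6, 25, 45, -1, 19]
Repeatedly take the smallest remaining element:
  Remaining [4, -33, -6, 25, 45, -1, 19] -> smallest is -33
  Remaining [4, -6, 25, 45, -1, 19] -> smallest is -6
  Remaining [4, 25, 45, -1, 19] -> smallest is -1
  Remaining [4, 25, 45, 19] -> smallest is 4
  Remaining [25, 45, 19] -> smallest is 19
  Remaining [25, 45] -> smallest is 25
  Remaining [45] -> smallest is 45
Collecting the picks in order gives the sorted list.
Final answer: [-33, -6, -1, 4, 19, 25, 45]


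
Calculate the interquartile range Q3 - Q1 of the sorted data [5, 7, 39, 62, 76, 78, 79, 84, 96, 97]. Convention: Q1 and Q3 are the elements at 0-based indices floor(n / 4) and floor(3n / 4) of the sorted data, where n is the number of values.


The data has n = 10 elements.
Q1 index = floor(10 / 4) = floor(2.5) = 2; Q3 index = floor(3 * 10 / 4) = floor(7.5) = 7
Q1 = element at index 2 = 39
Q3 = element at index 7 = 84
IQR = 84 - 39 = 45
Final answer: 45


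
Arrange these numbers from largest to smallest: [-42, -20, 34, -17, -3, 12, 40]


Original list: [-42, -20, 34, -17, -3, 12, 40]
Repeatedly take the largest remaining element:
  Remaining [-42, -20, 34, -17, -3, 12, 40] -> largest is 40
  Remaining [-42, -20, 34, -17, -3, 12] -> largest is 34
  Remaining [-42, -20, -17, -3, 12] -> largest is 12
  Remaining [-42, -20, -17, -3] -> largest is -3
  Remaining [-42, -20, -17] -> largest is -17
  Remaining [-42, -20] -> largest is -20
  Remaining [-42] -> largest is -42
Collecting the picks in order gives the descending list.
Final answer: [40, 34, 12, -3, -17, -20, -42]


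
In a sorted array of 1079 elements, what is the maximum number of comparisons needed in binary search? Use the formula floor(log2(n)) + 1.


Binary search halves the search space each step.
Maximum comparisons = floor(log2(1079)) + 1
log2(1079) = 10.0755
floor(log2(1079)) = 10, so 10 + 1 = 11
Final answer: 11


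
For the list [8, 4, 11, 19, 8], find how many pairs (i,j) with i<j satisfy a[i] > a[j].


For each element, count the later elements that are smaller than it:
  8 (index 0): smaller elements after it = [4] -> 1
  4 (index 1): smaller elements after it = [] -> 0
  11 (index 2): smaller elements after it = [8] -> 1
  19 (index 3): smaller elements after it = [8] -> 1
Total inversions = 1 + 0 + 1 + 1 = 3
Final answer: 3


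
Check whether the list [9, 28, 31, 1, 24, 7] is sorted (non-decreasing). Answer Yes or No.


Check consecutive pairs:
  9 <= 28? True
  28 <= 31? True
  31 <= 1? False
  1 <= 24? True
  24 <= 7? False
2 consecutive pair(s) are out of order, so the list is not sorted.
Final answer: No
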